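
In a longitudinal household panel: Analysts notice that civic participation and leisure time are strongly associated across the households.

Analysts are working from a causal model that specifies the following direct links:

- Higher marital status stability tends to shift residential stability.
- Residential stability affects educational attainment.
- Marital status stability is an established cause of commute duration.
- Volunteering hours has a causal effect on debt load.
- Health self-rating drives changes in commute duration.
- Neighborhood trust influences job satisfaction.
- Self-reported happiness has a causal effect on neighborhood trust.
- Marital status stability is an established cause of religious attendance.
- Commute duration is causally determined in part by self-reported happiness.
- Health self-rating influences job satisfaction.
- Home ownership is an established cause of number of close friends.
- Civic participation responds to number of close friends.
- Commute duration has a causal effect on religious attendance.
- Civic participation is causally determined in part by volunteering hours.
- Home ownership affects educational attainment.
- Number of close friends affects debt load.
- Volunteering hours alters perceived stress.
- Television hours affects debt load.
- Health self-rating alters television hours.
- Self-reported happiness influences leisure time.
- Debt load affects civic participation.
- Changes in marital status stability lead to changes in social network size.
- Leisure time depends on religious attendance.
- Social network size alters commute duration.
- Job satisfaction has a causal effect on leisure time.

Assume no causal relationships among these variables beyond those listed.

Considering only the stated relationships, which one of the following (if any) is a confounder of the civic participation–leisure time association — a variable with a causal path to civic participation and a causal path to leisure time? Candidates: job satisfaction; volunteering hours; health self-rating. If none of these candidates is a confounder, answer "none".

health self-rating

Health self-rating causes civic participation (health self-rating → television hours → debt load → civic participation) and also causes leisure time (health self-rating → job satisfaction → leisure time); it is a common cause of both.
Each of the other candidates lacks a causal path to at least one of civic participation and leisure time, so they do not confound the relationship.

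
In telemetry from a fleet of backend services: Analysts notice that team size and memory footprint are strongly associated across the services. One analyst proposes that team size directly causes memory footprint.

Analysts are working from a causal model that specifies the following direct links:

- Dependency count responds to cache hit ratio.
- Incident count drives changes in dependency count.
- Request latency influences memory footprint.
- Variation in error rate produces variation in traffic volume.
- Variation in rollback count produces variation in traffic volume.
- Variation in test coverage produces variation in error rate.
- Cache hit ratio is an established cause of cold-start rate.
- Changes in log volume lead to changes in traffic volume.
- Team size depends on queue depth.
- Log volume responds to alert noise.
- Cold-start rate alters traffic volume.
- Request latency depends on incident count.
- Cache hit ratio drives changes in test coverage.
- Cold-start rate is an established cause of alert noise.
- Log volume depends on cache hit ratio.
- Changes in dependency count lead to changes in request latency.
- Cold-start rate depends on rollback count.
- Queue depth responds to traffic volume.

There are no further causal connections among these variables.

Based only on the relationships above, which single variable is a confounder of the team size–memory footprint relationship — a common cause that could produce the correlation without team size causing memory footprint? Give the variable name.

Cache hit ratio has a causal path to team size (cache hit ratio → cold-start rate → traffic volume → queue depth → team size) and a separate causal path to memory footprint (cache hit ratio → dependency count → request latency → memory footprint), so it is a common cause of both.
No stated relationship gives team size a causal route to memory footprint, so the correlation is explained by the shared upstream cause rather than a direct effect.

cache hit ratio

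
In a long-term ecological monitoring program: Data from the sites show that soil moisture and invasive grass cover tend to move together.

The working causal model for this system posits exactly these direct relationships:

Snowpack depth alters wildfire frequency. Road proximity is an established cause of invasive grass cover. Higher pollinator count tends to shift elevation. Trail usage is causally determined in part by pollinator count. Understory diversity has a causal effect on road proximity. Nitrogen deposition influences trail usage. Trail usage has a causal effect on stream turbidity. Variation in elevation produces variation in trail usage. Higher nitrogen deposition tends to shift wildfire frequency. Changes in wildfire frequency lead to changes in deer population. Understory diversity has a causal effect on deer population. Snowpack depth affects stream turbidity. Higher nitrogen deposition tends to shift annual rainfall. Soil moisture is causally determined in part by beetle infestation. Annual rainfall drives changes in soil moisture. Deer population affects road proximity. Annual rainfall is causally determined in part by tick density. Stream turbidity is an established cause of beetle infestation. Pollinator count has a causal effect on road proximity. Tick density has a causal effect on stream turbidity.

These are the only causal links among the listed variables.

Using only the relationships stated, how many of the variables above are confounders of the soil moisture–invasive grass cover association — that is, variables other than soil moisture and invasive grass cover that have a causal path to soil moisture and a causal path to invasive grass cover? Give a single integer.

3

The common causes are: nitrogen deposition (to soil moisture via nitrogen deposition → annual rainfall → soil moisture; to invasive grass cover via nitrogen deposition → wildfire frequency → deer population → road proximity → invasive grass cover); pollinator count (to soil moisture via pollinator count → trail usage → stream turbidity → beetle infestation → soil moisture; to invasive grass cover via pollinator count → road proximity → invasive grass cover); snowpack depth (to soil moisture via snowpack depth → stream turbidity → beetle infestation → soil moisture; to invasive grass cover via snowpack depth → wildfire frequency → deer population → road proximity → invasive grass cover).
Every other variable lacks a causal path to at least one of soil moisture and invasive grass cover.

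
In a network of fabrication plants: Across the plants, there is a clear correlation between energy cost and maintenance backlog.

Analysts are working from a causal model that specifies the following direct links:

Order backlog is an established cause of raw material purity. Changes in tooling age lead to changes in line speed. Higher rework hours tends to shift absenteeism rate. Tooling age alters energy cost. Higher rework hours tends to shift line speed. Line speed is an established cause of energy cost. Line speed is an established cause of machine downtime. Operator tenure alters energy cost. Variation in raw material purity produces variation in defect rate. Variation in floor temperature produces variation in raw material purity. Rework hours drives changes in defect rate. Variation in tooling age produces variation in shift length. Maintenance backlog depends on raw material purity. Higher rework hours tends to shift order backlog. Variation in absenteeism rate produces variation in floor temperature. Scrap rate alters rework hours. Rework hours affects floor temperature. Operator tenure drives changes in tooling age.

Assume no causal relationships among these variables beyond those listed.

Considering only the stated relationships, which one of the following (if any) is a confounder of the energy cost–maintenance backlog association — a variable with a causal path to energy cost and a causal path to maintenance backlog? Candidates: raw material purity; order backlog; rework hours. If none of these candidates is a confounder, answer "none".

Rework hours causes energy cost (rework hours → line speed → energy cost) and also causes maintenance backlog (rework hours → floor temperature → raw material purity → maintenance backlog); it is a common cause of both.
Each of the other candidates lacks a causal path to at least one of energy cost and maintenance backlog, so they do not confound the relationship.

rework hours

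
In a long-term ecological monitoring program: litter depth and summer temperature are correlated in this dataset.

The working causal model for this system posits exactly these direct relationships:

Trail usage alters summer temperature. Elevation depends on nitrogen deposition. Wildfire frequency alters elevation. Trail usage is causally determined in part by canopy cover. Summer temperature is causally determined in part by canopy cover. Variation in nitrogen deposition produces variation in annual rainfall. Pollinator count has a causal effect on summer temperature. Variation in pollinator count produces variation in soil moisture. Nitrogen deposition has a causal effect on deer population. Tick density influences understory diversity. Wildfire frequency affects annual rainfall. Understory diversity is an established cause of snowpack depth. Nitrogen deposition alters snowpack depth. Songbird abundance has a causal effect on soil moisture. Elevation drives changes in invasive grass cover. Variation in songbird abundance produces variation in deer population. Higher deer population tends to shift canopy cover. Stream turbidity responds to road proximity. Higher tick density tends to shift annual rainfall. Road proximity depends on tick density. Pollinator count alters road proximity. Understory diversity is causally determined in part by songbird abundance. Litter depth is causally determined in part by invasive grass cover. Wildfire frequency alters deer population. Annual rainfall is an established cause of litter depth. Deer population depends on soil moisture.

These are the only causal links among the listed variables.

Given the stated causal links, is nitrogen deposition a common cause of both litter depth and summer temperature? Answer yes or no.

yes

Nitrogen deposition has a causal path to litter depth (nitrogen deposition → annual rainfall → litter depth) and to summer temperature (nitrogen deposition → deer population → canopy cover → summer temperature), so it is a common cause of both — a confounder.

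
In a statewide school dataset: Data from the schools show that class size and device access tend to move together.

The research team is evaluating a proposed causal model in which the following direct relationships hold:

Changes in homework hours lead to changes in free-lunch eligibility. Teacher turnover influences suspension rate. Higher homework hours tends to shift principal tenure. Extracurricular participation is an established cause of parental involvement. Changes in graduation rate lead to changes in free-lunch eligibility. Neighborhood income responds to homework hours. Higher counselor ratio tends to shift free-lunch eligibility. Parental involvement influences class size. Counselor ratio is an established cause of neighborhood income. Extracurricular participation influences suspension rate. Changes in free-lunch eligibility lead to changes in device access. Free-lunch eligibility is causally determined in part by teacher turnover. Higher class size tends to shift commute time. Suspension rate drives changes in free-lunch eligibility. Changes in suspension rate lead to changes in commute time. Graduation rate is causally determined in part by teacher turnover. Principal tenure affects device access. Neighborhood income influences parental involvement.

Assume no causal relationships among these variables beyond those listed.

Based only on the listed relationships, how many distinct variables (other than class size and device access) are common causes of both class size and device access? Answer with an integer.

3

The common causes are: counselor ratio (to class size via counselor ratio → neighborhood income → parental involvement → class size; to device access via counselor ratio → free-lunch eligibility → device access); extracurricular participation (to class size via extracurricular participation → parental involvement → class size; to device access via extracurricular participation → suspension rate → free-lunch eligibility → device access); homework hours (to class size via homework hours → neighborhood income → parental involvement → class size; to device access via homework hours → principal tenure → device access).
Every other variable lacks a causal path to at least one of class size and device access.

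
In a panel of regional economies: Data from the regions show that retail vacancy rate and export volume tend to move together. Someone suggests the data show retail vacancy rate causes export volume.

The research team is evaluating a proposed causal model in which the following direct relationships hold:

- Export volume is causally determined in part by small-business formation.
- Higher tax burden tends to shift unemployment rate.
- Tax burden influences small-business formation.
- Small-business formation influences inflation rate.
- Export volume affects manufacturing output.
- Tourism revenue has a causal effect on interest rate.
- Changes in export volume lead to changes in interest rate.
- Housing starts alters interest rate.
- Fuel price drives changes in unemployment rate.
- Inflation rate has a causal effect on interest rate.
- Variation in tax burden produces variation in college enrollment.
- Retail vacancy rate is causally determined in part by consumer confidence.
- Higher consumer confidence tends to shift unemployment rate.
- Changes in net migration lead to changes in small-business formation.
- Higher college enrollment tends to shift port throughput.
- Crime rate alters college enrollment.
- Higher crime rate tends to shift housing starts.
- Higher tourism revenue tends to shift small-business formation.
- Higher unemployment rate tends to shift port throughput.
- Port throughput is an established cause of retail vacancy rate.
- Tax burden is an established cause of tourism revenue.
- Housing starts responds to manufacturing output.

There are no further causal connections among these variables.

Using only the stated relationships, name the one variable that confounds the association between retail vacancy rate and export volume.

Tax burden has a causal path to retail vacancy rate (tax burden → unemployment rate → port throughput → retail vacancy rate) and a separate causal path to export volume (tax burden → small-business formation → export volume), so it is a common cause of both.
No stated relationship gives retail vacancy rate a causal route to export volume, so the correlation is explained by the shared upstream cause rather than a direct effect.

tax burden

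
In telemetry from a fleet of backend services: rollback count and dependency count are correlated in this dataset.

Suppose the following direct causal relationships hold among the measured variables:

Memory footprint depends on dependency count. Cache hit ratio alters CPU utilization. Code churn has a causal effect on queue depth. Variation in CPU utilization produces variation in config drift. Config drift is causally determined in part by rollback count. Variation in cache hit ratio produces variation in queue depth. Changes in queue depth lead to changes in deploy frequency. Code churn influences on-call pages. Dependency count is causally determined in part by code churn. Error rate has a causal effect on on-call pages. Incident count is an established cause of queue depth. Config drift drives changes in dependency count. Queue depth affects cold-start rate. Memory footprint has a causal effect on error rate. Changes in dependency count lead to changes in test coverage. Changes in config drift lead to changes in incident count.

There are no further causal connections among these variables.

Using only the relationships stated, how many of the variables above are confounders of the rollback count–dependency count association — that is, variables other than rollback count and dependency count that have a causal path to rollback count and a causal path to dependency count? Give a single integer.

0

No listed variable has a causal path to both rollback count and dependency count, so there are no common causes.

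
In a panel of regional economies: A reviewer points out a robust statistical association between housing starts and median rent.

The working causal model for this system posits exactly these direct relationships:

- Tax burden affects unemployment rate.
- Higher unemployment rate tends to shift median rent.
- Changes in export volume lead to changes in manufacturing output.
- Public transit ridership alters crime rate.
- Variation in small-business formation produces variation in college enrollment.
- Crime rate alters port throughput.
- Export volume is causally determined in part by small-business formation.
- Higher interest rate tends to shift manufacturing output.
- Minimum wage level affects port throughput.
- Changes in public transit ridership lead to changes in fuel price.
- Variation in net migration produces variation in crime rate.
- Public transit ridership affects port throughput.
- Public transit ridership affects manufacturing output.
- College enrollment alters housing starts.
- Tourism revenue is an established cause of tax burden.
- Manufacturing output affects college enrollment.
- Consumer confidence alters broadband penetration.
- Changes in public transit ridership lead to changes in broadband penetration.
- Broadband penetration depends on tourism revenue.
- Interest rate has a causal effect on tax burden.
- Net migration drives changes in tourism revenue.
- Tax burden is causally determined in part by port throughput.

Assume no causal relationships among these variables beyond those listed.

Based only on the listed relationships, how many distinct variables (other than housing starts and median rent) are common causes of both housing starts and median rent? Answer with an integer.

2

The common causes are: interest rate (to housing starts via interest rate → manufacturing output → college enrollment → housing starts; to median rent via interest rate → tax burden → unemployment rate → median rent); public transit ridership (to housing starts via public transit ridership → manufacturing output → college enrollment → housing starts; to median rent via public transit ridership → port throughput → tax burden → unemployment rate → median rent).
Every other variable lacks a causal path to at least one of housing starts and median rent.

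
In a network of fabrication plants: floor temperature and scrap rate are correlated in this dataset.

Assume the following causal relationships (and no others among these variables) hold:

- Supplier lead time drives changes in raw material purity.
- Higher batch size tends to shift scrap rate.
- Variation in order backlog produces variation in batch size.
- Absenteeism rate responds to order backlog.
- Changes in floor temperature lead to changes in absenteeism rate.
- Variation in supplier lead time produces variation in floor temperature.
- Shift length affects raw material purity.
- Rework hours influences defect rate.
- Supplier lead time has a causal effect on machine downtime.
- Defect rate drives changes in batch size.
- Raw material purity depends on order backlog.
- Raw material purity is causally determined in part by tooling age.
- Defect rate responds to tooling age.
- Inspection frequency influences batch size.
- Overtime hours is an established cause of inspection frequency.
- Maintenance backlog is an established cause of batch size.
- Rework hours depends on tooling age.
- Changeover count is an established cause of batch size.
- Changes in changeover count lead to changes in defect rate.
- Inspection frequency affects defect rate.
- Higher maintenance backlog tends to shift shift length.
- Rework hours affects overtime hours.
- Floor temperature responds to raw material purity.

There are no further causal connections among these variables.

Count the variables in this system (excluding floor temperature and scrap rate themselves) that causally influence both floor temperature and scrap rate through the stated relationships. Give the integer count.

The common causes are: maintenance backlog (to floor temperature via maintenance backlog → shift length → raw material purity → floor temperature; to scrap rate via maintenance backlog → batch size → scrap rate); order backlog (to floor temperature via order backlog → raw material purity → floor temperature; to scrap rate via order backlog → batch size → scrap rate); tooling age (to floor temperature via tooling age → raw material purity → floor temperature; to scrap rate via tooling age → defect rate → batch size → scrap rate).
Every other variable lacks a causal path to at least one of floor temperature and scrap rate.

3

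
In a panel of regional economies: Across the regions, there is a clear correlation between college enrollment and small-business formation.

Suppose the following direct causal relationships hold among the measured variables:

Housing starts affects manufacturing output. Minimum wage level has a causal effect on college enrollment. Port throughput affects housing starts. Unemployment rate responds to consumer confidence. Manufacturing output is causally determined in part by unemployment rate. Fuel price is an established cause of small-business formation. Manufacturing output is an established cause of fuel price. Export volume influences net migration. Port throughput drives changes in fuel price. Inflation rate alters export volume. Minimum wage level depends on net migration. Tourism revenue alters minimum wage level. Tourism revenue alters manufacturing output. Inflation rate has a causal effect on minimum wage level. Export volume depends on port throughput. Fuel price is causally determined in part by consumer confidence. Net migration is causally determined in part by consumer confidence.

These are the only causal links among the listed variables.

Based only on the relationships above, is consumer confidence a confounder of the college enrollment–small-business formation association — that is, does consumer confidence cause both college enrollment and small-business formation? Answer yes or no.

Consumer confidence has a causal path to college enrollment (consumer confidence → net migration → minimum wage level → college enrollment) and to small-business formation (consumer confidence → fuel price → small-business formation), so it is a common cause of both — a confounder.

yes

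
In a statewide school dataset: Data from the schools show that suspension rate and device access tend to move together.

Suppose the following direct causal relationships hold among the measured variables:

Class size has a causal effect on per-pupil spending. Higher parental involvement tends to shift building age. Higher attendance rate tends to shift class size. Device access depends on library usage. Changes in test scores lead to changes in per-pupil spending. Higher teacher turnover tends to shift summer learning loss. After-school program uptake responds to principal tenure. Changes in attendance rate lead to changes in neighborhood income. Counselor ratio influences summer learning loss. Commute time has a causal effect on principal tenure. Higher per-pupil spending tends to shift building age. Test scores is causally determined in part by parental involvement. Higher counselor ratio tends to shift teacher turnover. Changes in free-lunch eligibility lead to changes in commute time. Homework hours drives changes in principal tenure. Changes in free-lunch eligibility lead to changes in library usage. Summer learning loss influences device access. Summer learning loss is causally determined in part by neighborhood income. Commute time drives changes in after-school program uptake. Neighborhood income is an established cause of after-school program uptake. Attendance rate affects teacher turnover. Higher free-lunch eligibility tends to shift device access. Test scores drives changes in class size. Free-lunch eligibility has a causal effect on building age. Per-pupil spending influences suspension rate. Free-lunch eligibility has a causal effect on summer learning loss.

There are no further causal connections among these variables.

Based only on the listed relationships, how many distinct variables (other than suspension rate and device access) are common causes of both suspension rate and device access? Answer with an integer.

1

The common causes are: attendance rate (to suspension rate via attendance rate → class size → per-pupil spending → suspension rate; to device access via attendance rate → teacher turnover → summer learning loss → device access).
Every other variable lacks a causal path to at least one of suspension rate and device access.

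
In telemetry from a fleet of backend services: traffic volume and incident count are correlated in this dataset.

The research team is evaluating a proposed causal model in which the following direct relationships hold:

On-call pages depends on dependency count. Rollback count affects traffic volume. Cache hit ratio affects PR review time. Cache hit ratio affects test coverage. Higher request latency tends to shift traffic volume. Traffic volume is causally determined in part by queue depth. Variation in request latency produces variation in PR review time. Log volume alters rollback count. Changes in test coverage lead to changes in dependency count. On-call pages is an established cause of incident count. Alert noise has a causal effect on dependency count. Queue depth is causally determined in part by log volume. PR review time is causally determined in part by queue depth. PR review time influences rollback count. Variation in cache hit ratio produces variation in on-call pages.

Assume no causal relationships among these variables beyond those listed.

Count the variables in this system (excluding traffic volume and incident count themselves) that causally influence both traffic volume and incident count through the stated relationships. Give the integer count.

1

The common causes are: cache hit ratio (to traffic volume via cache hit ratio → PR review time → rollback count → traffic volume; to incident count via cache hit ratio → on-call pages → incident count).
Every other variable lacks a causal path to at least one of traffic volume and incident count.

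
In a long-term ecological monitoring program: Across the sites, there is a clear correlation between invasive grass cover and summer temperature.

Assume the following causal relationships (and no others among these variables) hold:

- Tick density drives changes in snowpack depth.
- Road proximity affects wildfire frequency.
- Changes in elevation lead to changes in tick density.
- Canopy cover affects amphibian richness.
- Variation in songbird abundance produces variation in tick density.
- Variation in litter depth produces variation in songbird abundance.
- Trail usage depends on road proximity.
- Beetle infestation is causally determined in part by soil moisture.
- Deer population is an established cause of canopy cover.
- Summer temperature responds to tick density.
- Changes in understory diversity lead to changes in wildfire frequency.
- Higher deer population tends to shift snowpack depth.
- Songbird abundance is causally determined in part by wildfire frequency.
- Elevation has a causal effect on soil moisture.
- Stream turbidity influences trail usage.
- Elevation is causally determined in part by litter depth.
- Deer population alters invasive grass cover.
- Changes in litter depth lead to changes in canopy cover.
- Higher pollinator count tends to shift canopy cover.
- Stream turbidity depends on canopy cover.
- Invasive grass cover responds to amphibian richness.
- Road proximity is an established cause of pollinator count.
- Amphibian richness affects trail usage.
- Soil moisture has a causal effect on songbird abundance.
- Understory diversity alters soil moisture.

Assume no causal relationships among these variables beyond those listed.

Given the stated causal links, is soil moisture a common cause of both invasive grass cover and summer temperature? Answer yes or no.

Soil moisture has no stated causal path to invasive grass cover. A confounder must cause both variables, so soil moisture does not qualify.

no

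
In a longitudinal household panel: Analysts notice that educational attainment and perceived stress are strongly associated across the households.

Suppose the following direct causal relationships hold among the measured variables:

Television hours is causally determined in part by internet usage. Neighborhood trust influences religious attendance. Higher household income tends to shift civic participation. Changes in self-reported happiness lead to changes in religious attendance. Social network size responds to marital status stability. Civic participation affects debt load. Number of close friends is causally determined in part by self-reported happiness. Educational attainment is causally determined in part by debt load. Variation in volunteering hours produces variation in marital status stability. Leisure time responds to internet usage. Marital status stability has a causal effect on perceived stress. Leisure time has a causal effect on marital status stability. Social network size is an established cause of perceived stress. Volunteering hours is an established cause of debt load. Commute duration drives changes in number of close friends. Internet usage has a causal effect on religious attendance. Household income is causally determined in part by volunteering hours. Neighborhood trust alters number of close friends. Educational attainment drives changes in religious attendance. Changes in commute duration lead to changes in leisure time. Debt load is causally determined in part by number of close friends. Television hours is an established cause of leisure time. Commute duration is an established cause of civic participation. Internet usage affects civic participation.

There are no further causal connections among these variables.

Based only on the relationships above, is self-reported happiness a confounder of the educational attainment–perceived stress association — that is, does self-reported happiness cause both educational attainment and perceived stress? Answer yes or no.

Self-reported happiness has no stated causal path to perceived stress. A confounder must cause both variables, so self-reported happiness does not qualify.

no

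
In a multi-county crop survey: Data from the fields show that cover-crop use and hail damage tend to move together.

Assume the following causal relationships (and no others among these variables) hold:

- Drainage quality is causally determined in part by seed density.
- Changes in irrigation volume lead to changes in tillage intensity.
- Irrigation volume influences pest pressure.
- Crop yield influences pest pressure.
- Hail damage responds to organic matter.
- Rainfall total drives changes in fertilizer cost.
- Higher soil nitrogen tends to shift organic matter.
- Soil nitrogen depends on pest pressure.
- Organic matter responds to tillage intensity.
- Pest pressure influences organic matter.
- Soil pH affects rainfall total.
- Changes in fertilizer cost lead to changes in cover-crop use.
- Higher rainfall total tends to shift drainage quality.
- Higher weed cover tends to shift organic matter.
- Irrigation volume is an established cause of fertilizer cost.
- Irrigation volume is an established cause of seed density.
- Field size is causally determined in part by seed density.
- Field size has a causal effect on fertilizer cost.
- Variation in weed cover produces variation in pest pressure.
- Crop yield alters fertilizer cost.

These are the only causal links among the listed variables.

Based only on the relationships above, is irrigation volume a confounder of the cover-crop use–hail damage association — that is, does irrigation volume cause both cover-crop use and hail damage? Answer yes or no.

Irrigation volume has a causal path to cover-crop use (irrigation volume → fertilizer cost → cover-crop use) and to hail damage (irrigation volume → tillage intensity → organic matter → hail damage), so it is a common cause of both — a confounder.

yes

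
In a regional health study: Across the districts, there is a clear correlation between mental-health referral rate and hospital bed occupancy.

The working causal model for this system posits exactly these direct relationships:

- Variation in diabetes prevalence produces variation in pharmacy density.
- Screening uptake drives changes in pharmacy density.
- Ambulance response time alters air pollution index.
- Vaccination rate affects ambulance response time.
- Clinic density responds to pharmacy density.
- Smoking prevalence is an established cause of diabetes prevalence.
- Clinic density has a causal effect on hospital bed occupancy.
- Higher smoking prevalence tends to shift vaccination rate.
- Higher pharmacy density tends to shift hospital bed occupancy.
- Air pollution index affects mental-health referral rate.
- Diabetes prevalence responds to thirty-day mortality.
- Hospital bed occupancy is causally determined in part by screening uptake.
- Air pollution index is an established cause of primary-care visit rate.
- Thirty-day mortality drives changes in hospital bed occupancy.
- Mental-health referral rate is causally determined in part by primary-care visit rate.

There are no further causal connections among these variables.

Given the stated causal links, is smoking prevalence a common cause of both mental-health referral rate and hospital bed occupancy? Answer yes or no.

Smoking prevalence has a causal path to mental-health referral rate (smoking prevalence → vaccination rate → ambulance response time → air pollution index → mental-health referral rate) and to hospital bed occupancy (smoking prevalence → diabetes prevalence → pharmacy density → hospital bed occupancy), so it is a common cause of both — a confounder.

yes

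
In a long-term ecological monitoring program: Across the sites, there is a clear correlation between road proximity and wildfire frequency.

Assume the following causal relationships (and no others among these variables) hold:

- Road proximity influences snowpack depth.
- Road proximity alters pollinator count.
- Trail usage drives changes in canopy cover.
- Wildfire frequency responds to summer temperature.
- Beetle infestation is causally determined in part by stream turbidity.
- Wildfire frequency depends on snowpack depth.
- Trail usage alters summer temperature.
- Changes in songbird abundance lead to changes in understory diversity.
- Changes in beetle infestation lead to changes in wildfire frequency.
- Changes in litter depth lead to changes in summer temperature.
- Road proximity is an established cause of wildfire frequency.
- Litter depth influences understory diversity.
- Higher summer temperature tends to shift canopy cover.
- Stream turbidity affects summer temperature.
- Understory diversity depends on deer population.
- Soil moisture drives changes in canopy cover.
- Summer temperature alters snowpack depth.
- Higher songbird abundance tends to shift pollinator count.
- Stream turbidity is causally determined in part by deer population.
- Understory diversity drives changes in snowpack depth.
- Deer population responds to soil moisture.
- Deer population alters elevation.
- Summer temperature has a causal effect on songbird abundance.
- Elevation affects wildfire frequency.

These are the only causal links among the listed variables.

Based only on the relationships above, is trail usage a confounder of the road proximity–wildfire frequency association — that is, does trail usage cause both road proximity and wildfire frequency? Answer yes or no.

Trail usage has no stated causal path to road proximity. A confounder must cause both variables, so trail usage does not qualify.

no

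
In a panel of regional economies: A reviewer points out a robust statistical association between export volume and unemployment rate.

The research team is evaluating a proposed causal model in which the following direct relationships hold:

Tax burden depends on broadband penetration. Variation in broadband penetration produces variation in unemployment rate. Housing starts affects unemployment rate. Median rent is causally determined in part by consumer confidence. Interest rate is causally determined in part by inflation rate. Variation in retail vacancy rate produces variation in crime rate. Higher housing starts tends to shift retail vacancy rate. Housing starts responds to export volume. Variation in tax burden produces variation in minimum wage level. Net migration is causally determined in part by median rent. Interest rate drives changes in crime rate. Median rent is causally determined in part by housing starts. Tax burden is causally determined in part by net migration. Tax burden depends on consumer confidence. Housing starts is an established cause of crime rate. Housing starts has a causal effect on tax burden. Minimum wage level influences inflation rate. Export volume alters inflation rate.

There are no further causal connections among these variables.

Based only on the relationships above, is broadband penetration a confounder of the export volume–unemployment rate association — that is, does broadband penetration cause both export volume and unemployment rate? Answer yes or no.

Broadband penetration has no stated causal path to export volume. A confounder must cause both variables, so broadband penetration does not qualify.

no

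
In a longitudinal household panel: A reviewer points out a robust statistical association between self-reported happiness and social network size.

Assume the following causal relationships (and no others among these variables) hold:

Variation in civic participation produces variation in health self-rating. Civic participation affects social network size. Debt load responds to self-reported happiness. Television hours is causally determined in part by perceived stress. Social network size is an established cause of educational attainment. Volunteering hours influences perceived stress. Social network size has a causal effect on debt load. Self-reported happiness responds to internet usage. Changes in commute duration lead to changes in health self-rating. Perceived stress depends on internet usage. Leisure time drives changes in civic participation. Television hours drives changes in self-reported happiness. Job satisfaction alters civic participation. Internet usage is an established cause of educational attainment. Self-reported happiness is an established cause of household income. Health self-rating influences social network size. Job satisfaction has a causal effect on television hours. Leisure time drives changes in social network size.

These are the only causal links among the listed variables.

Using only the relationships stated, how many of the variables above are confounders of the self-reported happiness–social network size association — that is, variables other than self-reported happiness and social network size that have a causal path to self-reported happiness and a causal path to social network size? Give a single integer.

The common causes are: job satisfaction (to self-reported happiness via job satisfaction → television hours → self-reported happiness; to social network size via job satisfaction → civic participation → social network size).
Every other variable lacks a causal path to at least one of self-reported happiness and social network size.

1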